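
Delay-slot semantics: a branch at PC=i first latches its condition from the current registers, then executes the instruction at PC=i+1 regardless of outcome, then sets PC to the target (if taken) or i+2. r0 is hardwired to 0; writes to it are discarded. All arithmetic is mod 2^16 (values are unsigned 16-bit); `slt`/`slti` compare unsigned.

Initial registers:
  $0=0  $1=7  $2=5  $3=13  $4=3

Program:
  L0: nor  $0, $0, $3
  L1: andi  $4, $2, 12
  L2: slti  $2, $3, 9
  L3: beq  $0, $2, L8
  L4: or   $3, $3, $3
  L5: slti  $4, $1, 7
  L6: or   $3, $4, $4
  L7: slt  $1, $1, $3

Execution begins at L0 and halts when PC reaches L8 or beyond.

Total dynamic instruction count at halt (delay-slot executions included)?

[0] nor  $0, $0, $3  →  {$0:0, $1:7, $2:5, $3:13, $4:3}
[1] andi  $4, $2, 12  →  {$0:0, $1:7, $2:5, $3:13, $4:4}
[2] slti  $2, $3, 9  →  {$0:0, $1:7, $2:0, $3:13, $4:4}
[3] beq  $0, $2, L8  →  {$0:0, $1:7, $2:0, $3:13, $4:4}  ⟨branch taken⟩
[4] or   $3, $3, $3  →  {$0:0, $1:7, $2:0, $3:13, $4:4}

5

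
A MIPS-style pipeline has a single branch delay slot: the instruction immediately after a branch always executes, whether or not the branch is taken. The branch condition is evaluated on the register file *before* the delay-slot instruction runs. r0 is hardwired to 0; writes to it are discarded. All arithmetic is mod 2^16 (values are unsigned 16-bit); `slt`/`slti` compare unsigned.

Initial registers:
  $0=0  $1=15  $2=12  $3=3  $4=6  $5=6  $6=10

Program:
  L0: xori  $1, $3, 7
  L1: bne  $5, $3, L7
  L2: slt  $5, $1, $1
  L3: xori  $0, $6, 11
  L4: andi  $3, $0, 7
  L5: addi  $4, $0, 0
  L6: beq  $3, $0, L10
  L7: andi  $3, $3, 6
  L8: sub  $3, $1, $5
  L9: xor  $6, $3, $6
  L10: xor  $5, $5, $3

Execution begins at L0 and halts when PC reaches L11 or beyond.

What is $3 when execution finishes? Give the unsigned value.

4

  step pc=0: xori  $1, $3, 7  regs=(0,4,12,3,6,6,10)
  step pc=1: bne  $5, $3, L7  cond=T  regs=(0,4,12,3,6,6,10)
  step pc=2: slt  $5, $1, $1  regs=(0,4,12,3,6,0,10)
  step pc=7: andi  $3, $3, 6  regs=(0,4,12,2,6,0,10)
  step pc=8: sub  $3, $1, $5  regs=(0,4,12,4,6,0,10)
  step pc=9: xor  $6, $3, $6  regs=(0,4,12,4,6,0,14)
  step pc=10: xor  $5, $5, $3  regs=(0,4,12,4,6,4,14)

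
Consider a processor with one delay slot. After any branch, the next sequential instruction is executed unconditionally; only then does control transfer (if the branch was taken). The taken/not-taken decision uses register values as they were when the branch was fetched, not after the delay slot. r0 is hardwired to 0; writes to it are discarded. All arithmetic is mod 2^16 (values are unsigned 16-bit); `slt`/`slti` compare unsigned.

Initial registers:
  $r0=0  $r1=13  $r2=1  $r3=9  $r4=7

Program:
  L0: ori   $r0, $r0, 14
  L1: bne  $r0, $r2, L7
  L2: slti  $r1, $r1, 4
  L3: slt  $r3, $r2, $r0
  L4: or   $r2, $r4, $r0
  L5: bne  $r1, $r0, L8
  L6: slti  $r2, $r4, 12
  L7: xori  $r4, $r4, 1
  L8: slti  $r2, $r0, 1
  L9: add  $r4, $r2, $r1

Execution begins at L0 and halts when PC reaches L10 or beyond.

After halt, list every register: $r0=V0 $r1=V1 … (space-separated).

$r0=0 $r1=0 $r2=1 $r3=9 $r4=1

#0 ori   $r0, $r0, 14 ; 0/13/1/9/7
#1 bne  $r0, $r2, L7 ; 0/13/1/9/7 ; →target
#2 slti  $r1, $r1, 4 ; 0/0/1/9/7
#7 xori  $r4, $r4, 1 ; 0/0/1/9/6
#8 slti  $r2, $r0, 1 ; 0/0/1/9/6
#9 add  $r4, $r2, $r1 ; 0/0/1/9/1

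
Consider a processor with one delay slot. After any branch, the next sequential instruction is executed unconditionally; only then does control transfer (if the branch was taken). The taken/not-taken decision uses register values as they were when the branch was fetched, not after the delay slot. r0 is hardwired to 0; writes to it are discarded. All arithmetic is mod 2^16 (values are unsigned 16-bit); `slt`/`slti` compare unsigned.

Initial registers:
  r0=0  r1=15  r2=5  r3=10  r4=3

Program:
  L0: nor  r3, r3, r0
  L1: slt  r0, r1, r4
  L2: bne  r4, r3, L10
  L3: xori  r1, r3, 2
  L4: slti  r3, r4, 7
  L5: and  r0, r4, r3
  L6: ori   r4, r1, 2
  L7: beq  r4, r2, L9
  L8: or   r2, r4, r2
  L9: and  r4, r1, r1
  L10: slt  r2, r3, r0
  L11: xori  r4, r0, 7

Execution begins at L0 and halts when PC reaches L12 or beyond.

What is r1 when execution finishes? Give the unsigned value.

[0] nor  r3, r3, r0  →  {r0:0, r1:15, r2:5, r3:65525, r4:3}
[1] slt  r0, r1, r4  →  {r0:0, r1:15, r2:5, r3:65525, r4:3}
[2] bne  r4, r3, L10  →  {r0:0, r1:15, r2:5, r3:65525, r4:3}  ⟨branch taken⟩
[3] xori  r1, r3, 2  →  {r0:0, r1:65527, r2:5, r3:65525, r4:3}
[10] slt  r2, r3, r0  →  {r0:0, r1:65527, r2:0, r3:65525, r4:3}
[11] xori  r4, r0, 7  →  {r0:0, r1:65527, r2:0, r3:65525, r4:7}

65527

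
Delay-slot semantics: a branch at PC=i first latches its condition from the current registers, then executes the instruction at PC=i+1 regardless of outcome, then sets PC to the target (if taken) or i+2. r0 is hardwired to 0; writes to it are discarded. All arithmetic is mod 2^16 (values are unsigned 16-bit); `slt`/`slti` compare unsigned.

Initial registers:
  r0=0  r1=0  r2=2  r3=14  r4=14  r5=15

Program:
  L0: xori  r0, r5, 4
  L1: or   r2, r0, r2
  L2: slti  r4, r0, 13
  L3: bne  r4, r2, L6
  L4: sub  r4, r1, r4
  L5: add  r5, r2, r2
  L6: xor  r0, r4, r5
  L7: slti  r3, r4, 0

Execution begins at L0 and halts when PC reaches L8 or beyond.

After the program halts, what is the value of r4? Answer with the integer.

  step pc=0: xori  r0, r5, 4  regs=(0,0,2,14,14,15)
  step pc=1: or   r2, r0, r2  regs=(0,0,2,14,14,15)
  step pc=2: slti  r4, r0, 13  regs=(0,0,2,14,1,15)
  step pc=3: bne  r4, r2, L6  cond=T  regs=(0,0,2,14,1,15)
  step pc=4: sub  r4, r1, r4  regs=(0,0,2,14,65535,15)
  step pc=6: xor  r0, r4, r5  regs=(0,0,2,14,65535,15)
  step pc=7: slti  r3, r4, 0  regs=(0,0,2,0,65535,15)

65535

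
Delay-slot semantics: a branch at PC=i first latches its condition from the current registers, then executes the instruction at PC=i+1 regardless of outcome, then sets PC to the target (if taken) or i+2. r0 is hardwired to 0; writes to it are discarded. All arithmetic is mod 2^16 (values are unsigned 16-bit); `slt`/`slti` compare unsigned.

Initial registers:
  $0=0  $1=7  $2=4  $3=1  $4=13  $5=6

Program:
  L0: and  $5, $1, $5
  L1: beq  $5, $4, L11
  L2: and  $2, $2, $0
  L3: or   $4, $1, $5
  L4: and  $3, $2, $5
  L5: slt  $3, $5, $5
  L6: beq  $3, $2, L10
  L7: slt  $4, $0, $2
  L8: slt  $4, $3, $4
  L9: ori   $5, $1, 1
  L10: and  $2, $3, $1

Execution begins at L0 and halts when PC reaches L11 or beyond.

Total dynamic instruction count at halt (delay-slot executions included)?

#0 and  $5, $1, $5 ; 0/7/4/1/13/6
#1 beq  $5, $4, L11 ; 0/7/4/1/13/6 ; →fallthru
#2 and  $2, $2, $0 ; 0/7/0/1/13/6
#3 or   $4, $1, $5 ; 0/7/0/1/7/6
#4 and  $3, $2, $5 ; 0/7/0/0/7/6
#5 slt  $3, $5, $5 ; 0/7/0/0/7/6
#6 beq  $3, $2, L10 ; 0/7/0/0/7/6 ; →target
#7 slt  $4, $0, $2 ; 0/7/0/0/0/6
#10 and  $2, $3, $1 ; 0/7/0/0/0/6

9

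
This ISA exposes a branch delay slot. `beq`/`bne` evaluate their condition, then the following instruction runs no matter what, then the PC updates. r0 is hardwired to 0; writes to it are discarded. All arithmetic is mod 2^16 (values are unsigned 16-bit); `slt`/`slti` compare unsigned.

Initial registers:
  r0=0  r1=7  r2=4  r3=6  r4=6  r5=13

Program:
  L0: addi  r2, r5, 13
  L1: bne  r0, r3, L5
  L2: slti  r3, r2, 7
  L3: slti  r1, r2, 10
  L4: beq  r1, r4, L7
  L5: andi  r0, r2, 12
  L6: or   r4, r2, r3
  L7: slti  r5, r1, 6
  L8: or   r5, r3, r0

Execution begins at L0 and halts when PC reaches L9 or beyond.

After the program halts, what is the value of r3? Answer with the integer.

0

#0 addi  r2, r5, 13 ; 0/7/26/6/6/13
#1 bne  r0, r3, L5 ; 0/7/26/6/6/13 ; →target
#2 slti  r3, r2, 7 ; 0/7/26/0/6/13
#5 andi  r0, r2, 12 ; 0/7/26/0/6/13
#6 or   r4, r2, r3 ; 0/7/26/0/26/13
#7 slti  r5, r1, 6 ; 0/7/26/0/26/0
#8 or   r5, r3, r0 ; 0/7/26/0/26/0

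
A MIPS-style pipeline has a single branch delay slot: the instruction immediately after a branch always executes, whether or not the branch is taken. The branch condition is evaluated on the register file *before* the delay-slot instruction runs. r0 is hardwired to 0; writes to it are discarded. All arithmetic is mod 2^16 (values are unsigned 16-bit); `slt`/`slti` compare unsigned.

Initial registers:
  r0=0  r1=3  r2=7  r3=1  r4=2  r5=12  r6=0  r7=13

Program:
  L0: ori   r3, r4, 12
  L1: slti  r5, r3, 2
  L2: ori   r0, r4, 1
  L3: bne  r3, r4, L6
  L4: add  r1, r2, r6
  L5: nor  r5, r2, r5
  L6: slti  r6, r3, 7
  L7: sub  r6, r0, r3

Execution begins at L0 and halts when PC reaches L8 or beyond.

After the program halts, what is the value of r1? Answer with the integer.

#0 ori   r3, r4, 12 ; 0/3/7/14/2/12/0/13
#1 slti  r5, r3, 2 ; 0/3/7/14/2/0/0/13
#2 ori   r0, r4, 1 ; 0/3/7/14/2/0/0/13
#3 bne  r3, r4, L6 ; 0/3/7/14/2/0/0/13 ; →target
#4 add  r1, r2, r6 ; 0/7/7/14/2/0/0/13
#6 slti  r6, r3, 7 ; 0/7/7/14/2/0/0/13
#7 sub  r6, r0, r3 ; 0/7/7/14/2/0/65522/13

7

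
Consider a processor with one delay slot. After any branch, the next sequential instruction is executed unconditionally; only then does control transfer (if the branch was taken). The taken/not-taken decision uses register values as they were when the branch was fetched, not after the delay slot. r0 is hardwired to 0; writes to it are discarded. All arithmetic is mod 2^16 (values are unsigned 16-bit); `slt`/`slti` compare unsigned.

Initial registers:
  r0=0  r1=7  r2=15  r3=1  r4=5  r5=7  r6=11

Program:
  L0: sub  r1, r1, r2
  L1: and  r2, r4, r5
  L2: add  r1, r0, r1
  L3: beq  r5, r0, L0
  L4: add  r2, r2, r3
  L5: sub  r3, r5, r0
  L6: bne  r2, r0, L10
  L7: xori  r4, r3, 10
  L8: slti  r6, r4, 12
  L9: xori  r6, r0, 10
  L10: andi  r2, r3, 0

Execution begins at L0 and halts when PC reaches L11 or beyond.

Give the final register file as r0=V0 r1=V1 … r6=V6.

r0=0 r1=65528 r2=0 r3=7 r4=13 r5=7 r6=11

  step pc=0: sub  r1, r1, r2  regs=(0,65528,15,1,5,7,11)
  step pc=1: and  r2, r4, r5  regs=(0,65528,5,1,5,7,11)
  step pc=2: add  r1, r0, r1  regs=(0,65528,5,1,5,7,11)
  step pc=3: beq  r5, r0, L0  cond=F  regs=(0,65528,5,1,5,7,11)
  step pc=4: add  r2, r2, r3  regs=(0,65528,6,1,5,7,11)
  step pc=5: sub  r3, r5, r0  regs=(0,65528,6,7,5,7,11)
  step pc=6: bne  r2, r0, L10  cond=T  regs=(0,65528,6,7,5,7,11)
  step pc=7: xori  r4, r3, 10  regs=(0,65528,6,7,13,7,11)
  step pc=10: andi  r2, r3, 0  regs=(0,65528,0,7,13,7,11)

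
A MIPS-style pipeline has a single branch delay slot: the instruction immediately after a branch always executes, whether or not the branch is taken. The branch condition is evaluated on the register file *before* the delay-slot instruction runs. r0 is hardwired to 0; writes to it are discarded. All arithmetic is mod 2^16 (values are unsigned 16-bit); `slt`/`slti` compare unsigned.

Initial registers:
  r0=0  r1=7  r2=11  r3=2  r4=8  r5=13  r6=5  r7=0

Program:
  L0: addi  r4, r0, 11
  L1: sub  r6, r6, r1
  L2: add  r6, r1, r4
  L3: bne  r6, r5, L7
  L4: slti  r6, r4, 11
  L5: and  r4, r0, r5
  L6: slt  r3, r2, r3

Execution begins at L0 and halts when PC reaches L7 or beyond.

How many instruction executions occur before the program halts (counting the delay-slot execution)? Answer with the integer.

[0] addi  r4, r0, 11  →  {r0:0, r1:7, r2:11, r3:2, r4:11, r5:13, r6:5, r7:0}
[1] sub  r6, r6, r1  →  {r0:0, r1:7, r2:11, r3:2, r4:11, r5:13, r6:65534, r7:0}
[2] add  r6, r1, r4  →  {r0:0, r1:7, r2:11, r3:2, r4:11, r5:13, r6:18, r7:0}
[3] bne  r6, r5, L7  →  {r0:0, r1:7, r2:11, r3:2, r4:11, r5:13, r6:18, r7:0}  ⟨branch taken⟩
[4] slti  r6, r4, 11  →  {r0:0, r1:7, r2:11, r3:2, r4:11, r5:13, r6:0, r7:0}

5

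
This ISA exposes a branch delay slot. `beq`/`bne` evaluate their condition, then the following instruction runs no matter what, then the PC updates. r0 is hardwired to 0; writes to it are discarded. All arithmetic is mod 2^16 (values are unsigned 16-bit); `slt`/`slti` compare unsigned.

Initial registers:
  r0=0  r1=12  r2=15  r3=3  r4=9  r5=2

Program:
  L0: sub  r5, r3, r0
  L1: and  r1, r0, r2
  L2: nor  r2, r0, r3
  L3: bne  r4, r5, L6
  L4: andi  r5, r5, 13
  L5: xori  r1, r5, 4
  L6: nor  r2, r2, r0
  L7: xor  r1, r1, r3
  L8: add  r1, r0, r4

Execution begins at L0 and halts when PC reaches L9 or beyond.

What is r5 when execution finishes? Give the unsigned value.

[0] sub  r5, r3, r0  →  {r0:0, r1:12, r2:15, r3:3, r4:9, r5:3}
[1] and  r1, r0, r2  →  {r0:0, r1:0, r2:15, r3:3, r4:9, r5:3}
[2] nor  r2, r0, r3  →  {r0:0, r1:0, r2:65532, r3:3, r4:9, r5:3}
[3] bne  r4, r5, L6  →  {r0:0, r1:0, r2:65532, r3:3, r4:9, r5:3}  ⟨branch taken⟩
[4] andi  r5, r5, 13  →  {r0:0, r1:0, r2:65532, r3:3, r4:9, r5:1}
[6] nor  r2, r2, r0  →  {r0:0, r1:0, r2:3, r3:3, r4:9, r5:1}
[7] xor  r1, r1, r3  →  {r0:0, r1:3, r2:3, r3:3, r4:9, r5:1}
[8] add  r1, r0, r4  →  {r0:0, r1:9, r2:3, r3:3, r4:9, r5:1}

1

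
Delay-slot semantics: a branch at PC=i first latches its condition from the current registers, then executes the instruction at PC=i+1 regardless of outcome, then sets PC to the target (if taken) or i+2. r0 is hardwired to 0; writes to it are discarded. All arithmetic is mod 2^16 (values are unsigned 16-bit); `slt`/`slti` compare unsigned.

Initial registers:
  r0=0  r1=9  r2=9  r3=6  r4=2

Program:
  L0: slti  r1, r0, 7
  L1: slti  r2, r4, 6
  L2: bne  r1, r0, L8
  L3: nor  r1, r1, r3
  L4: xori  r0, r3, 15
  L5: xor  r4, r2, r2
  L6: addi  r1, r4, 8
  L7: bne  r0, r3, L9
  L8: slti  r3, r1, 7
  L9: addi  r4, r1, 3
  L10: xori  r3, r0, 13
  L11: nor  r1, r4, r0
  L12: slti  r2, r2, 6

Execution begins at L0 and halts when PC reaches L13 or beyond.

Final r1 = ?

4

[0] slti  r1, r0, 7  →  {r0:0, r1:1, r2:9, r3:6, r4:2}
[1] slti  r2, r4, 6  →  {r0:0, r1:1, r2:1, r3:6, r4:2}
[2] bne  r1, r0, L8  →  {r0:0, r1:1, r2:1, r3:6, r4:2}  ⟨branch taken⟩
[3] nor  r1, r1, r3  →  {r0:0, r1:65528, r2:1, r3:6, r4:2}
[8] slti  r3, r1, 7  →  {r0:0, r1:65528, r2:1, r3:0, r4:2}
[9] addi  r4, r1, 3  →  {r0:0, r1:65528, r2:1, r3:0, r4:65531}
[10] xori  r3, r0, 13  →  {r0:0, r1:65528, r2:1, r3:13, r4:65531}
[11] nor  r1, r4, r0  →  {r0:0, r1:4, r2:1, r3:13, r4:65531}
[12] slti  r2, r2, 6  →  {r0:0, r1:4, r2:1, r3:13, r4:65531}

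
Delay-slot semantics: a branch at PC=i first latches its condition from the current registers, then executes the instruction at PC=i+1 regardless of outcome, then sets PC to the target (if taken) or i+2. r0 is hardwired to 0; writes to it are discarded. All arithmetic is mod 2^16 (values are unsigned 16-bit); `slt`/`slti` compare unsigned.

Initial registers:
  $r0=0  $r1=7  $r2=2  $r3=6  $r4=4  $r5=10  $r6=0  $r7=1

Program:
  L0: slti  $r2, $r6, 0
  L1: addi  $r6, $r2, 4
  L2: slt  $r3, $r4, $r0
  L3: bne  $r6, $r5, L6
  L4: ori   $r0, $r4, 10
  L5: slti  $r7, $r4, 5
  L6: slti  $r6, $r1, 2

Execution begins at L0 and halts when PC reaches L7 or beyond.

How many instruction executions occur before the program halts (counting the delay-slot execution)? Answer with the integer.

  step pc=0: slti  $r2, $r6, 0  regs=(0,7,0,6,4,10,0,1)
  step pc=1: addi  $r6, $r2, 4  regs=(0,7,0,6,4,10,4,1)
  step pc=2: slt  $r3, $r4, $r0  regs=(0,7,0,0,4,10,4,1)
  step pc=3: bne  $r6, $r5, L6  cond=T  regs=(0,7,0,0,4,10,4,1)
  step pc=4: ori   $r0, $r4, 10  regs=(0,7,0,0,4,10,4,1)
  step pc=6: slti  $r6, $r1, 2  regs=(0,7,0,0,4,10,0,1)

6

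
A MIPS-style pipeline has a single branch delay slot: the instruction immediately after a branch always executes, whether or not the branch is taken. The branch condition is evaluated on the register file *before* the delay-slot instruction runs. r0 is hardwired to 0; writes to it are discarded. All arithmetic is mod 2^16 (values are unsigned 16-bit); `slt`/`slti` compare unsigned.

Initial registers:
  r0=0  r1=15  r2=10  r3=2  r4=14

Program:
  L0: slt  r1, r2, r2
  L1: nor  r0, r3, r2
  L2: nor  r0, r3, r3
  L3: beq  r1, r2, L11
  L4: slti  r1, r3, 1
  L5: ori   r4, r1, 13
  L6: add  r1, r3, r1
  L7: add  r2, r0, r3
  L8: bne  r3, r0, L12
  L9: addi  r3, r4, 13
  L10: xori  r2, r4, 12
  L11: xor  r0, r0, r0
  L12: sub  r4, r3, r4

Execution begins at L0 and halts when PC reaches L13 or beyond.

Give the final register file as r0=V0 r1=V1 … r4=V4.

r0=0 r1=2 r2=2 r3=26 r4=13

PC=0  slt  r1, r2, r2        | r0=0 r1=0 r2=10 r3=2 r4=14
PC=1  nor  r0, r3, r2        | r0=0 r1=0 r2=10 r3=2 r4=14
PC=2  nor  r0, r3, r3        | r0=0 r1=0 r2=10 r3=2 r4=14
PC=3  beq  r1, r2, L11       | r0=0 r1=0 r2=10 r3=2 r4=14  [not taken]
PC=4  slti  r1, r3, 1        | r0=0 r1=0 r2=10 r3=2 r4=14
PC=5  ori   r4, r1, 13       | r0=0 r1=0 r2=10 r3=2 r4=13
PC=6  add  r1, r3, r1        | r0=0 r1=2 r2=10 r3=2 r4=13
PC=7  add  r2, r0, r3        | r0=0 r1=2 r2=2 r3=2 r4=13
PC=8  bne  r3, r0, L12       | r0=0 r1=2 r2=2 r3=2 r4=13  [TAKEN]
PC=9  addi  r3, r4, 13       | r0=0 r1=2 r2=2 r3=26 r4=13
PC=12 sub  r4, r3, r4        | r0=0 r1=2 r2=2 r3=26 r4=13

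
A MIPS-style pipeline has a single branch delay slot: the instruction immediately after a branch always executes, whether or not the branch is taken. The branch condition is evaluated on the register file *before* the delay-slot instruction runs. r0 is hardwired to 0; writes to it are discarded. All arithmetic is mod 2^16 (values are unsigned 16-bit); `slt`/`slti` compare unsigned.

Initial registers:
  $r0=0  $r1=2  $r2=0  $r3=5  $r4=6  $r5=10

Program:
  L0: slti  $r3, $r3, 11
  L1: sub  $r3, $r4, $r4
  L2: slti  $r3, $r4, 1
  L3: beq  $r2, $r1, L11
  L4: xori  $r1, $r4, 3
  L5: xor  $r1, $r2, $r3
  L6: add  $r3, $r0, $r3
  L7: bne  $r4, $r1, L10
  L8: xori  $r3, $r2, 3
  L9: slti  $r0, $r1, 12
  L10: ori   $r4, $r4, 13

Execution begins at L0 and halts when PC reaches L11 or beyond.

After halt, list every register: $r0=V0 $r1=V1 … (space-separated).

[0] slti  $r3, $r3, 11  →  {$r0:0, $r1:2, $r2:0, $r3:1, $r4:6, $r5:10}
[1] sub  $r3, $r4, $r4  →  {$r0:0, $r1:2, $r2:0, $r3:0, $r4:6, $r5:10}
[2] slti  $r3, $r4, 1  →  {$r0:0, $r1:2, $r2:0, $r3:0, $r4:6, $r5:10}
[3] beq  $r2, $r1, L11  →  {$r0:0, $r1:2, $r2:0, $r3:0, $r4:6, $r5:10}  ⟨branch fallthrough⟩
[4] xori  $r1, $r4, 3  →  {$r0:0, $r1:5, $r2:0, $r3:0, $r4:6, $r5:10}
[5] xor  $r1, $r2, $r3  →  {$r0:0, $r1:0, $r2:0, $r3:0, $r4:6, $r5:10}
[6] add  $r3, $r0, $r3  →  {$r0:0, $r1:0, $r2:0, $r3:0, $r4:6, $r5:10}
[7] bne  $r4, $r1, L10  →  {$r0:0, $r1:0, $r2:0, $r3:0, $r4:6, $r5:10}  ⟨branch taken⟩
[8] xori  $r3, $r2, 3  →  {$r0:0, $r1:0, $r2:0, $r3:3, $r4:6, $r5:10}
[10] ori   $r4, $r4, 13  →  {$r0:0, $r1:0, $r2:0, $r3:3, $r4:15, $r5:10}

$r0=0 $r1=0 $r2=0 $r3=3 $r4=15 $r5=10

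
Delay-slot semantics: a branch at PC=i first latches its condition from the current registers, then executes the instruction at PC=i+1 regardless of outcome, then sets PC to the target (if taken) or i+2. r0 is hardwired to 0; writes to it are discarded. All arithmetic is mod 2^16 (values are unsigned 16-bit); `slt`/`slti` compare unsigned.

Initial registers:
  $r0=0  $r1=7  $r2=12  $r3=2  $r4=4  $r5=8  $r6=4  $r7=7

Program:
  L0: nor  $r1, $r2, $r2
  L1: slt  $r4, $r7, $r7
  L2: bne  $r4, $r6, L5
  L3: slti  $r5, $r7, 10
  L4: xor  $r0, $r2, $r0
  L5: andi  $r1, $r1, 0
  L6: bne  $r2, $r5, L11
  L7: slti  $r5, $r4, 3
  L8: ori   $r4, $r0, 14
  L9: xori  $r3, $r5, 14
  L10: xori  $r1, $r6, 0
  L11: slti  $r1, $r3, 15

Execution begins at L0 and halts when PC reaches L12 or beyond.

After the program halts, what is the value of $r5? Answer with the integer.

1

  step pc=0: nor  $r1, $r2, $r2  regs=(0,65523,12,2,4,8,4,7)
  step pc=1: slt  $r4, $r7, $r7  regs=(0,65523,12,2,0,8,4,7)
  step pc=2: bne  $r4, $r6, L5  cond=T  regs=(0,65523,12,2,0,8,4,7)
  step pc=3: slti  $r5, $r7, 10  regs=(0,65523,12,2,0,1,4,7)
  step pc=5: andi  $r1, $r1, 0  regs=(0,0,12,2,0,1,4,7)
  step pc=6: bne  $r2, $r5, L11  cond=T  regs=(0,0,12,2,0,1,4,7)
  step pc=7: slti  $r5, $r4, 3  regs=(0,0,12,2,0,1,4,7)
  step pc=11: slti  $r1, $r3, 15  regs=(0,1,12,2,0,1,4,7)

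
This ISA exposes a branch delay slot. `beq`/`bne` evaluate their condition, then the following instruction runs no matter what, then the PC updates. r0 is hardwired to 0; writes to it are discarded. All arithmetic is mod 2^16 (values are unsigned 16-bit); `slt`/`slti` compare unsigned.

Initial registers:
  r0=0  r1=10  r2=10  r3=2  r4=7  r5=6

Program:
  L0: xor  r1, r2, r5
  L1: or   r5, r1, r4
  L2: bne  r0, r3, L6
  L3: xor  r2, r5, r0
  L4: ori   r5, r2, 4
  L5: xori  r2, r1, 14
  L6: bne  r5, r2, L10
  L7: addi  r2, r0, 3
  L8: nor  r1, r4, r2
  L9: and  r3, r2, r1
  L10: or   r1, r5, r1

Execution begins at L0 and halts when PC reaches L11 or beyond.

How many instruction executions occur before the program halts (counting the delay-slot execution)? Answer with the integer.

9

[0] xor  r1, r2, r5  →  {r0:0, r1:12, r2:10, r3:2, r4:7, r5:6}
[1] or   r5, r1, r4  →  {r0:0, r1:12, r2:10, r3:2, r4:7, r5:15}
[2] bne  r0, r3, L6  →  {r0:0, r1:12, r2:10, r3:2, r4:7, r5:15}  ⟨branch taken⟩
[3] xor  r2, r5, r0  →  {r0:0, r1:12, r2:15, r3:2, r4:7, r5:15}
[6] bne  r5, r2, L10  →  {r0:0, r1:12, r2:15, r3:2, r4:7, r5:15}  ⟨branch fallthrough⟩
[7] addi  r2, r0, 3  →  {r0:0, r1:12, r2:3, r3:2, r4:7, r5:15}
[8] nor  r1, r4, r2  →  {r0:0, r1:65528, r2:3, r3:2, r4:7, r5:15}
[9] and  r3, r2, r1  →  {r0:0, r1:65528, r2:3, r3:0, r4:7, r5:15}
[10] or   r1, r5, r1  →  {r0:0, r1:65535, r2:3, r3:0, r4:7, r5:15}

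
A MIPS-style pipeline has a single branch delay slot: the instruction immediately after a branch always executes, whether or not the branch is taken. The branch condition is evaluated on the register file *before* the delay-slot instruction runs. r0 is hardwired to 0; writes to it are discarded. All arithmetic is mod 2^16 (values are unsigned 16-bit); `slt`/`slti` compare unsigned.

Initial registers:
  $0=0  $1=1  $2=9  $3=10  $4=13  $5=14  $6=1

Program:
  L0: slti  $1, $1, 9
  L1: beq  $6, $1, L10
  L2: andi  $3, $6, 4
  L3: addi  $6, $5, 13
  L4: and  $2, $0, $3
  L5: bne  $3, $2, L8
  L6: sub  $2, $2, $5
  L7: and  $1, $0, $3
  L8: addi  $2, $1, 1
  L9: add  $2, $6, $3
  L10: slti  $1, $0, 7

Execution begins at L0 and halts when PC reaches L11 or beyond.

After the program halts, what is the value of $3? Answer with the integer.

  step pc=0: slti  $1, $1, 9  regs=(0,1,9,10,13,14,1)
  step pc=1: beq  $6, $1, L10  cond=T  regs=(0,1,9,10,13,14,1)
  step pc=2: andi  $3, $6, 4  regs=(0,1,9,0,13,14,1)
  step pc=10: slti  $1, $0, 7  regs=(0,1,9,0,13,14,1)

0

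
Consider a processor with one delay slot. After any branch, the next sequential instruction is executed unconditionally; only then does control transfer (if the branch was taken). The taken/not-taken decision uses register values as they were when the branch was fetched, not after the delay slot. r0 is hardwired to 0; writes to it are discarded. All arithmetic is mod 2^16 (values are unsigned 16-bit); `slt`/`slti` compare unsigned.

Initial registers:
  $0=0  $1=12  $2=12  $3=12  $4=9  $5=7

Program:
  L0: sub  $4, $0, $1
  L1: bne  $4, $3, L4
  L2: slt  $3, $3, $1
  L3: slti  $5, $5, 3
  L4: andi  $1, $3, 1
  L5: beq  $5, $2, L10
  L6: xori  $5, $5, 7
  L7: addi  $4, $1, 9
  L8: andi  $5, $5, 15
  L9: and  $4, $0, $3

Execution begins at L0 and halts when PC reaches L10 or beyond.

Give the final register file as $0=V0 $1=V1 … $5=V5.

$0=0 $1=0 $2=12 $3=0 $4=0 $5=0

  step pc=0: sub  $4, $0, $1  regs=(0,12,12,12,65524,7)
  step pc=1: bne  $4, $3, L4  cond=T  regs=(0,12,12,12,65524,7)
  step pc=2: slt  $3, $3, $1  regs=(0,12,12,0,65524,7)
  step pc=4: andi  $1, $3, 1  regs=(0,0,12,0,65524,7)
  step pc=5: beq  $5, $2, L10  cond=F  regs=(0,0,12,0,65524,7)
  step pc=6: xori  $5, $5, 7  regs=(0,0,12,0,65524,0)
  step pc=7: addi  $4, $1, 9  regs=(0,0,12,0,9,0)
  step pc=8: andi  $5, $5, 15  regs=(0,0,12,0,9,0)
  step pc=9: and  $4, $0, $3  regs=(0,0,12,0,0,0)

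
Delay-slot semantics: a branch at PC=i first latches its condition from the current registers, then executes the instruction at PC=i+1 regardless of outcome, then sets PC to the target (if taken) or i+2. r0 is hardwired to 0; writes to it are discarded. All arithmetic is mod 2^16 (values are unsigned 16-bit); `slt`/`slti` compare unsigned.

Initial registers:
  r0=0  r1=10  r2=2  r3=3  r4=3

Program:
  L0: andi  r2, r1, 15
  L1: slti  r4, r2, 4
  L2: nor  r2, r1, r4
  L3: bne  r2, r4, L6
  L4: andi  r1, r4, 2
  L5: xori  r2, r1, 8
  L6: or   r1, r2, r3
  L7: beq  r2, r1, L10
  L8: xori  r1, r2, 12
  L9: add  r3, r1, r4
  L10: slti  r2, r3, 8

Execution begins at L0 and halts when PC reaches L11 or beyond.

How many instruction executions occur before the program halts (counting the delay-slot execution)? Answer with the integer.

PC=0  andi  r2, r1, 15       | r0=0 r1=10 r2=10 r3=3 r4=3
PC=1  slti  r4, r2, 4        | r0=0 r1=10 r2=10 r3=3 r4=0
PC=2  nor  r2, r1, r4        | r0=0 r1=10 r2=65525 r3=3 r4=0
PC=3  bne  r2, r4, L6        | r0=0 r1=10 r2=65525 r3=3 r4=0  [TAKEN]
PC=4  andi  r1, r4, 2        | r0=0 r1=0 r2=65525 r3=3 r4=0
PC=6  or   r1, r2, r3        | r0=0 r1=65527 r2=65525 r3=3 r4=0
PC=7  beq  r2, r1, L10       | r0=0 r1=65527 r2=65525 r3=3 r4=0  [not taken]
PC=8  xori  r1, r2, 12       | r0=0 r1=65529 r2=65525 r3=3 r4=0
PC=9  add  r3, r1, r4        | r0=0 r1=65529 r2=65525 r3=65529 r4=0
PC=10 slti  r2, r3, 8        | r0=0 r1=65529 r2=0 r3=65529 r4=0

10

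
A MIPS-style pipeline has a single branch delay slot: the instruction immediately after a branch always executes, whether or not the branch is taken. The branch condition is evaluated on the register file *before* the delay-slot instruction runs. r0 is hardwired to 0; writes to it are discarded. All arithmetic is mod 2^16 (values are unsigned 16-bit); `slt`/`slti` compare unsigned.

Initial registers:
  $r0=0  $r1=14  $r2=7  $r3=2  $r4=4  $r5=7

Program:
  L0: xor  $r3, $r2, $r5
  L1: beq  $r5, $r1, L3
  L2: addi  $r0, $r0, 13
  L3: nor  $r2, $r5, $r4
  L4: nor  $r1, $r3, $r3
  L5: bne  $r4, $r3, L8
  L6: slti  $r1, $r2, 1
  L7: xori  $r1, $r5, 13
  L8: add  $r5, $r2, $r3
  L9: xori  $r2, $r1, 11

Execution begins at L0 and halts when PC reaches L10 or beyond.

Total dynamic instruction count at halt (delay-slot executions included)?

[0] xor  $r3, $r2, $r5  →  {$r0:0, $r1:14, $r2:7, $r3:0, $r4:4, $r5:7}
[1] beq  $r5, $r1, L3  →  {$r0:0, $r1:14, $r2:7, $r3:0, $r4:4, $r5:7}  ⟨branch fallthrough⟩
[2] addi  $r0, $r0, 13  →  {$r0:0, $r1:14, $r2:7, $r3:0, $r4:4, $r5:7}
[3] nor  $r2, $r5, $r4  →  {$r0:0, $r1:14, $r2:65528, $r3:0, $r4:4, $r5:7}
[4] nor  $r1, $r3, $r3  →  {$r0:0, $r1:65535, $r2:65528, $r3:0, $r4:4, $r5:7}
[5] bne  $r4, $r3, L8  →  {$r0:0, $r1:65535, $r2:65528, $r3:0, $r4:4, $r5:7}  ⟨branch taken⟩
[6] slti  $r1, $r2, 1  →  {$r0:0, $r1:0, $r2:65528, $r3:0, $r4:4, $r5:7}
[8] add  $r5, $r2, $r3  →  {$r0:0, $r1:0, $r2:65528, $r3:0, $r4:4, $r5:65528}
[9] xori  $r2, $r1, 11  →  {$r0:0, $r1:0, $r2:11, $r3:0, $r4:4, $r5:65528}

9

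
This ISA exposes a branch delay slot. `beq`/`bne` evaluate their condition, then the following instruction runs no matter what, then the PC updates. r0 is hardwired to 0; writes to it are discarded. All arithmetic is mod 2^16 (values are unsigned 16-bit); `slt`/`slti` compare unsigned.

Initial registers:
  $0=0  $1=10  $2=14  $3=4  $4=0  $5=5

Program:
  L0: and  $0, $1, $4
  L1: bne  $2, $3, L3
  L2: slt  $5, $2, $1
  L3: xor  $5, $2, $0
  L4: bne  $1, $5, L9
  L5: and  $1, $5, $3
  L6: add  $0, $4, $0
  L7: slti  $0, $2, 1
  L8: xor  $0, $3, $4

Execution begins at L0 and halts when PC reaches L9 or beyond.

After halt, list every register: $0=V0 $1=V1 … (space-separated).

PC=0  and  $0, $1, $4        | $0=0 $1=10 $2=14 $3=4 $4=0 $5=5
PC=1  bne  $2, $3, L3        | $0=0 $1=10 $2=14 $3=4 $4=0 $5=5  [TAKEN]
PC=2  slt  $5, $2, $1        | $0=0 $1=10 $2=14 $3=4 $4=0 $5=0
PC=3  xor  $5, $2, $0        | $0=0 $1=10 $2=14 $3=4 $4=0 $5=14
PC=4  bne  $1, $5, L9        | $0=0 $1=10 $2=14 $3=4 $4=0 $5=14  [TAKEN]
PC=5  and  $1, $5, $3        | $0=0 $1=4 $2=14 $3=4 $4=0 $5=14

$0=0 $1=4 $2=14 $3=4 $4=0 $5=14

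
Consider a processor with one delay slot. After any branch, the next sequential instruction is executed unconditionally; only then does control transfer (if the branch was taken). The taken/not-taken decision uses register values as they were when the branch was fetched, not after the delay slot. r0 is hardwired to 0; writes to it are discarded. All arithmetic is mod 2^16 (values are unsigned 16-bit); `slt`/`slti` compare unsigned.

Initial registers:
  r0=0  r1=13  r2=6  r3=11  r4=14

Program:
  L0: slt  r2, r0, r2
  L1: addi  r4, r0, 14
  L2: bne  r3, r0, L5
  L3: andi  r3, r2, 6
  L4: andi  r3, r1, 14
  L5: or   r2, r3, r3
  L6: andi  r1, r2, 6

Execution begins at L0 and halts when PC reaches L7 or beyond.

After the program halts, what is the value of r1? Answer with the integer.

  step pc=0: slt  r2, r0, r2  regs=(0,13,1,11,14)
  step pc=1: addi  r4, r0, 14  regs=(0,13,1,11,14)
  step pc=2: bne  r3, r0, L5  cond=T  regs=(0,13,1,11,14)
  step pc=3: andi  r3, r2, 6  regs=(0,13,1,0,14)
  step pc=5: or   r2, r3, r3  regs=(0,13,0,0,14)
  step pc=6: andi  r1, r2, 6  regs=(0,0,0,0,14)

0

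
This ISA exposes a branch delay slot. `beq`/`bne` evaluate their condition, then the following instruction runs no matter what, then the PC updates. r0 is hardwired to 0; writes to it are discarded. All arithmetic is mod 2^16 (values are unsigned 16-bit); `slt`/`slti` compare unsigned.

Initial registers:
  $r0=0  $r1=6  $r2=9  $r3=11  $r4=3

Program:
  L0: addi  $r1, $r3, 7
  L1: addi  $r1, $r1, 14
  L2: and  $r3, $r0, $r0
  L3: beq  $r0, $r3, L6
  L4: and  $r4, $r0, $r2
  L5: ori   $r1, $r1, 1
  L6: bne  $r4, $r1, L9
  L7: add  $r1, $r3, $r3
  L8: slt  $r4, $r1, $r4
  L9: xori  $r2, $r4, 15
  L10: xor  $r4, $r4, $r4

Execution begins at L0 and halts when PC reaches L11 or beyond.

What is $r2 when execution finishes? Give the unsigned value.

[0] addi  $r1, $r3, 7  →  {$r0:0, $r1:18, $r2:9, $r3:11, $r4:3}
[1] addi  $r1, $r1, 14  →  {$r0:0, $r1:32, $r2:9, $r3:11, $r4:3}
[2] and  $r3, $r0, $r0  →  {$r0:0, $r1:32, $r2:9, $r3:0, $r4:3}
[3] beq  $r0, $r3, L6  →  {$r0:0, $r1:32, $r2:9, $r3:0, $r4:3}  ⟨branch taken⟩
[4] and  $r4, $r0, $r2  →  {$r0:0, $r1:32, $r2:9, $r3:0, $r4:0}
[6] bne  $r4, $r1, L9  →  {$r0:0, $r1:32, $r2:9, $r3:0, $r4:0}  ⟨branch taken⟩
[7] add  $r1, $r3, $r3  →  {$r0:0, $r1:0, $r2:9, $r3:0, $r4:0}
[9] xori  $r2, $r4, 15  →  {$r0:0, $r1:0, $r2:15, $r3:0, $r4:0}
[10] xor  $r4, $r4, $r4  →  {$r0:0, $r1:0, $r2:15, $r3:0, $r4:0}

15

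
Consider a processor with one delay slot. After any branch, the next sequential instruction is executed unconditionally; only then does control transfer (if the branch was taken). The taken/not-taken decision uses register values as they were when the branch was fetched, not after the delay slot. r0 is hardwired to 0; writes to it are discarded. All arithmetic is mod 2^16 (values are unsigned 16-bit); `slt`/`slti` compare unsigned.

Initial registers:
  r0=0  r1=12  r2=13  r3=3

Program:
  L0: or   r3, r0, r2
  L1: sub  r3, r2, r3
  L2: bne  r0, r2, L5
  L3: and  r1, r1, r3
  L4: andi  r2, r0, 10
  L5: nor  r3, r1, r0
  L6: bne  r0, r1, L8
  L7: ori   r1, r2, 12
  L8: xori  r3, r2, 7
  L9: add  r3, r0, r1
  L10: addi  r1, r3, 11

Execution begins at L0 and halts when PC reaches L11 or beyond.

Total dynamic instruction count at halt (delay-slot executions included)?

[0] or   r3, r0, r2  →  {r0:0, r1:12, r2:13, r3:13}
[1] sub  r3, r2, r3  →  {r0:0, r1:12, r2:13, r3:0}
[2] bne  r0, r2, L5  →  {r0:0, r1:12, r2:13, r3:0}  ⟨branch taken⟩
[3] and  r1, r1, r3  →  {r0:0, r1:0, r2:13, r3:0}
[5] nor  r3, r1, r0  →  {r0:0, r1:0, r2:13, r3:65535}
[6] bne  r0, r1, L8  →  {r0:0, r1:0, r2:13, r3:65535}  ⟨branch fallthrough⟩
[7] ori   r1, r2, 12  →  {r0:0, r1:13, r2:13, r3:65535}
[8] xori  r3, r2, 7  →  {r0:0, r1:13, r2:13, r3:10}
[9] add  r3, r0, r1  →  {r0:0, r1:13, r2:13, r3:13}
[10] addi  r1, r3, 11  →  {r0:0, r1:24, r2:13, r3:13}

10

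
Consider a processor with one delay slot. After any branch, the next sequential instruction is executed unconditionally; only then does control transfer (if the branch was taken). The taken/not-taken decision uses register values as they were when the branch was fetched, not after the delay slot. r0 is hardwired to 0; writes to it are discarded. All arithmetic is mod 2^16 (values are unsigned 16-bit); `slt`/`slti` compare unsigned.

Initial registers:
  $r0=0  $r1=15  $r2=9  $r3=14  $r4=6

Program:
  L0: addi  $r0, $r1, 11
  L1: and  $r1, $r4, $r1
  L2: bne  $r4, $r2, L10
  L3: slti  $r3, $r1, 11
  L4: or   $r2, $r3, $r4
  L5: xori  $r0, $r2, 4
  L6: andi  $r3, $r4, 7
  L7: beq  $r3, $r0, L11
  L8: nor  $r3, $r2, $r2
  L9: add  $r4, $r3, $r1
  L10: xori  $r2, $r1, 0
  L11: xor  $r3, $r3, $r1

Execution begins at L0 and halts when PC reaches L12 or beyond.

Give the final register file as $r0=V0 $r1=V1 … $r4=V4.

  step pc=0: addi  $r0, $r1, 11  regs=(0,15,9,14,6)
  step pc=1: and  $r1, $r4, $r1  regs=(0,6,9,14,6)
  step pc=2: bne  $r4, $r2, L10  cond=T  regs=(0,6,9,14,6)
  step pc=3: slti  $r3, $r1, 11  regs=(0,6,9,1,6)
  step pc=10: xori  $r2, $r1, 0  regs=(0,6,6,1,6)
  step pc=11: xor  $r3, $r3, $r1  regs=(0,6,6,7,6)

$r0=0 $r1=6 $r2=6 $r3=7 $r4=6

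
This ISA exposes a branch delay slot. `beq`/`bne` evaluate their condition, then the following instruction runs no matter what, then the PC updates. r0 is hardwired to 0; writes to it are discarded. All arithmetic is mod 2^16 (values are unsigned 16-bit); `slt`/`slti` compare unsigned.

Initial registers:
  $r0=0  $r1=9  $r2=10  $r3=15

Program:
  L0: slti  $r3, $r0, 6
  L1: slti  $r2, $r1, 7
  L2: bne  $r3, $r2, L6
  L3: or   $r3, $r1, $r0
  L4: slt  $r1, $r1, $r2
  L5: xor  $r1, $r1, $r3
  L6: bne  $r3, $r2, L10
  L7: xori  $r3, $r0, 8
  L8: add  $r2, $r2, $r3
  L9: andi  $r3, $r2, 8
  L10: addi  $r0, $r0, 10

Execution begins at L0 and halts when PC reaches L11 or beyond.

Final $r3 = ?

  step pc=0: slti  $r3, $r0, 6  regs=(0,9,10,1)
  step pc=1: slti  $r2, $r1, 7  regs=(0,9,0,1)
  step pc=2: bne  $r3, $r2, L6  cond=T  regs=(0,9,0,1)
  step pc=3: or   $r3, $r1, $r0  regs=(0,9,0,9)
  step pc=6: bne  $r3, $r2, L10  cond=T  regs=(0,9,0,9)
  step pc=7: xori  $r3, $r0, 8  regs=(0,9,0,8)
  step pc=10: addi  $r0, $r0, 10  regs=(0,9,0,8)

8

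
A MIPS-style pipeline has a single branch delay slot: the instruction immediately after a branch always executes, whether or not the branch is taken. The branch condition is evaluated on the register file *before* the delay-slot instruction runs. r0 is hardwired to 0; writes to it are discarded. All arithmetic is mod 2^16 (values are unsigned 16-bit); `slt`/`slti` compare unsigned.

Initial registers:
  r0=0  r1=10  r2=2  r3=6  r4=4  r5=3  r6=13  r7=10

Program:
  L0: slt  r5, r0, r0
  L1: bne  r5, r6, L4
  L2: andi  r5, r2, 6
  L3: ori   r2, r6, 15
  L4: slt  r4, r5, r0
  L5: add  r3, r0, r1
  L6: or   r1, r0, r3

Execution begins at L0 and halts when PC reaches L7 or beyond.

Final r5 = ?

PC=0  slt  r5, r0, r0        | r0=0 r1=10 r2=2 r3=6 r4=4 r5=0 r6=13 r7=10
PC=1  bne  r5, r6, L4        | r0=0 r1=10 r2=2 r3=6 r4=4 r5=0 r6=13 r7=10  [TAKEN]
PC=2  andi  r5, r2, 6        | r0=0 r1=10 r2=2 r3=6 r4=4 r5=2 r6=13 r7=10
PC=4  slt  r4, r5, r0        | r0=0 r1=10 r2=2 r3=6 r4=0 r5=2 r6=13 r7=10
PC=5  add  r3, r0, r1        | r0=0 r1=10 r2=2 r3=10 r4=0 r5=2 r6=13 r7=10
PC=6  or   r1, r0, r3        | r0=0 r1=10 r2=2 r3=10 r4=0 r5=2 r6=13 r7=10

2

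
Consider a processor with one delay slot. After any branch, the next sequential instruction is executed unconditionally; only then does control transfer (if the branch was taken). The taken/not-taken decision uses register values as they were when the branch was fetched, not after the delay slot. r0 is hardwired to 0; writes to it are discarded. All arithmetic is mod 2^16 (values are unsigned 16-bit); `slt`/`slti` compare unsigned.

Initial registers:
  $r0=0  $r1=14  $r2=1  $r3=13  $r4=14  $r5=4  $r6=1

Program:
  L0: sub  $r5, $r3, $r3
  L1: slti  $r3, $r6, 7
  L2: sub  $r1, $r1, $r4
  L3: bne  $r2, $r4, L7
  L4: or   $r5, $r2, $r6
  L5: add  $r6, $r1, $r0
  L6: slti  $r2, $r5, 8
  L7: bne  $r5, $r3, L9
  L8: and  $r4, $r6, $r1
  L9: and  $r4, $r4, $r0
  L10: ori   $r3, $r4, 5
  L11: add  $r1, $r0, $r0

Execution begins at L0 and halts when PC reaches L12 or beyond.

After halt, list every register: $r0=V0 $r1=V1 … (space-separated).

  step pc=0: sub  $r5, $r3, $r3  regs=(0,14,1,13,14,0,1)
  step pc=1: slti  $r3, $r6, 7  regs=(0,14,1,1,14,0,1)
  step pc=2: sub  $r1, $r1, $r4  regs=(0,0,1,1,14,0,1)
  step pc=3: bne  $r2, $r4, L7  cond=T  regs=(0,0,1,1,14,0,1)
  step pc=4: or   $r5, $r2, $r6  regs=(0,0,1,1,14,1,1)
  step pc=7: bne  $r5, $r3, L9  cond=F  regs=(0,0,1,1,14,1,1)
  step pc=8: and  $r4, $r6, $r1  regs=(0,0,1,1,0,1,1)
  step pc=9: and  $r4, $r4, $r0  regs=(0,0,1,1,0,1,1)
  step pc=10: ori   $r3, $r4, 5  regs=(0,0,1,5,0,1,1)
  step pc=11: add  $r1, $r0, $r0  regs=(0,0,1,5,0,1,1)

$r0=0 $r1=0 $r2=1 $r3=5 $r4=0 $r5=1 $r6=1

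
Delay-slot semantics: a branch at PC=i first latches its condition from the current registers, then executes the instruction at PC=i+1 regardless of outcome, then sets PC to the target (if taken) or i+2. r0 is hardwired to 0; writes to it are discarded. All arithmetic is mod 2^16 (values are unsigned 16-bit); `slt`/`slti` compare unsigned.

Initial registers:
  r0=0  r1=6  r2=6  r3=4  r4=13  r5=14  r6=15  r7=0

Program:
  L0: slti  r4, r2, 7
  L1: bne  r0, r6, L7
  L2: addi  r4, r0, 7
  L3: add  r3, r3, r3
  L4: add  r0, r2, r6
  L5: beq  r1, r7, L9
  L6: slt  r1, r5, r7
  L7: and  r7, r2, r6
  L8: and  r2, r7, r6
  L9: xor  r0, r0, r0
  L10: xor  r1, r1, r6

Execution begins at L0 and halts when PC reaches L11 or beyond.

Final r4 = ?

7

[0] slti  r4, r2, 7  →  {r0:0, r1:6, r2:6, r3:4, r4:1, r5:14, r6:15, r7:0}
[1] bne  r0, r6, L7  →  {r0:0, r1:6, r2:6, r3:4, r4:1, r5:14, r6:15, r7:0}  ⟨branch taken⟩
[2] addi  r4, r0, 7  →  {r0:0, r1:6, r2:6, r3:4, r4:7, r5:14, r6:15, r7:0}
[7] and  r7, r2, r6  →  {r0:0, r1:6, r2:6, r3:4, r4:7, r5:14, r6:15, r7:6}
[8] and  r2, r7, r6  →  {r0:0, r1:6, r2:6, r3:4, r4:7, r5:14, r6:15, r7:6}
[9] xor  r0, r0, r0  →  {r0:0, r1:6, r2:6, r3:4, r4:7, r5:14, r6:15, r7:6}
[10] xor  r1, r1, r6  →  {r0:0, r1:9, r2:6, r3:4, r4:7, r5:14, r6:15, r7:6}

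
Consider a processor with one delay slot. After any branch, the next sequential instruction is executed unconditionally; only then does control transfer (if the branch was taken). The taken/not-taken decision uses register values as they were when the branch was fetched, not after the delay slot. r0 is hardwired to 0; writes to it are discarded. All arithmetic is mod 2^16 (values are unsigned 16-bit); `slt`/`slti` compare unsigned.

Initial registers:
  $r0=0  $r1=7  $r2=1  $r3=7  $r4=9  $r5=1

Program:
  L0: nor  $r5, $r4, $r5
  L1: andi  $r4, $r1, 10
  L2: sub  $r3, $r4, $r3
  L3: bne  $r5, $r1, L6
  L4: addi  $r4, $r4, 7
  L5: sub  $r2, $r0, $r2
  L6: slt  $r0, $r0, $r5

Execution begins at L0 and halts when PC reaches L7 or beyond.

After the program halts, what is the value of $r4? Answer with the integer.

9

[0] nor  $r5, $r4, $r5  →  {$r0:0, $r1:7, $r2:1, $r3:7, $r4:9, $r5:65526}
[1] andi  $r4, $r1, 10  →  {$r0:0, $r1:7, $r2:1, $r3:7, $r4:2, $r5:65526}
[2] sub  $r3, $r4, $r3  →  {$r0:0, $r1:7, $r2:1, $r3:65531, $r4:2, $r5:65526}
[3] bne  $r5, $r1, L6  →  {$r0:0, $r1:7, $r2:1, $r3:65531, $r4:2, $r5:65526}  ⟨branch taken⟩
[4] addi  $r4, $r4, 7  →  {$r0:0, $r1:7, $r2:1, $r3:65531, $r4:9, $r5:65526}
[6] slt  $r0, $r0, $r5  →  {$r0:0, $r1:7, $r2:1, $r3:65531, $r4:9, $r5:65526}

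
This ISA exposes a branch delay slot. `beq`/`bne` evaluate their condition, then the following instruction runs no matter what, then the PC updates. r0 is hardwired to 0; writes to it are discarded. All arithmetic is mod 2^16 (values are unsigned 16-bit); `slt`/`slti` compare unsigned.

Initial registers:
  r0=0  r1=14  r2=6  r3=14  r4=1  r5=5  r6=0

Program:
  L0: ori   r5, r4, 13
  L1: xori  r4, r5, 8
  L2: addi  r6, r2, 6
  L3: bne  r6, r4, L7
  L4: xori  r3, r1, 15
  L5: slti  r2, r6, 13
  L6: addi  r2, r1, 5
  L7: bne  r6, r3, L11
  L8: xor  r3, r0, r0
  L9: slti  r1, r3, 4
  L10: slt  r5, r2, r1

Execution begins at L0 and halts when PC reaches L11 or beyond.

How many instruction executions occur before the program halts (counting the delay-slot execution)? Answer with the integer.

PC=0  ori   r5, r4, 13       | r0=0 r1=14 r2=6 r3=14 r4=1 r5=13 r6=0
PC=1  xori  r4, r5, 8        | r0=0 r1=14 r2=6 r3=14 r4=5 r5=13 r6=0
PC=2  addi  r6, r2, 6        | r0=0 r1=14 r2=6 r3=14 r4=5 r5=13 r6=12
PC=3  bne  r6, r4, L7        | r0=0 r1=14 r2=6 r3=14 r4=5 r5=13 r6=12  [TAKEN]
PC=4  xori  r3, r1, 15       | r0=0 r1=14 r2=6 r3=1 r4=5 r5=13 r6=12
PC=7  bne  r6, r3, L11       | r0=0 r1=14 r2=6 r3=1 r4=5 r5=13 r6=12  [TAKEN]
PC=8  xor  r3, r0, r0        | r0=0 r1=14 r2=6 r3=0 r4=5 r5=13 r6=12

7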